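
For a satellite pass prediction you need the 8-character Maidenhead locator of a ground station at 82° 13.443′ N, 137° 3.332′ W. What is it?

CR12lf33

Offset from 180°W / 90°S: lon 42.94447°, lat 172.22405°.
Field: lon ⌊42.94447/20⌋ = 2 → C; lat ⌊172.22405/10⌋ = 17 → R.
Square: lon ⌊2.94447/2⌋ = 1; lat ⌊2.22405/1⌋ = 2.
Subsquare: lon ⌊0.94447/0.0833333⌋ = 11 → l; lat ⌊0.22405/0.0416667⌋ = 5 → f.
Extended square: lon ⌊0.02780/0.00833333⌋ = 3; lat ⌊0.01572/0.00416667⌋ = 3.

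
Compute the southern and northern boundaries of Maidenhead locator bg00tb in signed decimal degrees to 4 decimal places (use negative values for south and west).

Field B=1, G=6: +1·20° lon, +6·10° lat → SW at lon -160°, lat -30°.
Square 0, 0: +0·2° lon, +0·1° lat → SW at lon -160°, lat -30°.
Subsquare t=19, b=1: +19·0.0833333° lon, +1·0.0416667° lat → SW at lon -158.417°, lat -29.9583°.
Cell spans 0.0833333° lon × 0.0416667° lat.
south -29.9583, north -29.9167.

-29.9583, -29.9167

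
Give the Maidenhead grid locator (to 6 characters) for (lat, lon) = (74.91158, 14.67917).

JQ74iv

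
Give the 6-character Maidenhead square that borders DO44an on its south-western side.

Longitude subsquare a = 0; −1 → -1, wraps to 23 = x, carry into square.
Longitude square 4; −1 → 3.
Latitude subsquare n = 13; −1 → 12 = m.

DO34xm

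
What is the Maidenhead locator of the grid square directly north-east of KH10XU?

KH20av

Longitude subsquare x = 23; +1 → 24, wraps to 0 = a, carry into square.
Longitude square 1; +1 → 2.
Latitude subsquare u = 20; +1 → 21 = v.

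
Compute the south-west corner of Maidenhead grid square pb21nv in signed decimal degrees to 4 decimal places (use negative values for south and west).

-78.1250, 125.0833

Field P=15, B=1: +15·20° lon, +1·10° lat → SW at lon 120°, lat -80°.
Square 2, 1: +2·2° lon, +1·1° lat → SW at lon 124°, lat -79°.
Subsquare n=13, v=21: +13·0.0833333° lon, +21·0.0416667° lat → SW at lon 125.083°, lat -78.125°.
latitude -78.1250, longitude 125.0833.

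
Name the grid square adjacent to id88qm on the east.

ID88rm

Longitude subsquare q = 16; +1 → 17 = r.
The latitude characters are unchanged.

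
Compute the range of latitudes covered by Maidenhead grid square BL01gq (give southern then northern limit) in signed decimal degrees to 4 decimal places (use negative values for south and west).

21.6667, 21.7083

Field B=1, L=11: +1·20° lon, +11·10° lat → SW at lon -160°, lat 20°.
Square 0, 1: +0·2° lon, +1·1° lat → SW at lon -160°, lat 21°.
Subsquare g=6, q=16: +6·0.0833333° lon, +16·0.0416667° lat → SW at lon -159.5°, lat 21.6667°.
Cell spans 0.0833333° lon × 0.0416667° lat.
south 21.6667, north 21.7083.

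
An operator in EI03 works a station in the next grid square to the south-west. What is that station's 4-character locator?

DI92

Longitude square 0; −1 → -1, wraps to 9, carry into field.
Longitude field E = 4; −1 → 3 = D.
Latitude square 3; −1 → 2.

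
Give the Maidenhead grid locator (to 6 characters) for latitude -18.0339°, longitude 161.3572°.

RH01qx

Offset from 180°W / 90°S: lon 341.3572°, lat 71.9661°.
Field (20°×10°, letters A–R): lon ⌊341.3572/20⌋ = 17 → R; lat ⌊71.9661/10⌋ = 7 → H.
Square (2°×1°, digits 0–9): lon ⌊1.3572/2⌋ = 0; lat ⌊1.9661/1⌋ = 1.
Subsquare (5′×2.5′, letters a–x): lon ⌊1.3572/0.0833333⌋ = 16 → q; lat ⌊0.9661/0.0416667⌋ = 23 → x.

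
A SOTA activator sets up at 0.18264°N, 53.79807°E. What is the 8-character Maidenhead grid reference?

LJ60ve53

Add 180° to longitude and 90° to latitude: 233.79807, 90.18264.
Field: lon ⌊233.79807/20⌋ = 11 → L; lat ⌊90.18264/10⌋ = 9 → J.
Square: lon ⌊13.79807/2⌋ = 6; lat ⌊0.18264/1⌋ = 0.
Subsquare: lon ⌊1.79807/0.0833333⌋ = 21 → v; lat ⌊0.18264/0.0416667⌋ = 4 → e.
Extended square: lon ⌊0.04807/0.00833333⌋ = 5; lat ⌊0.01597/0.00416667⌋ = 3.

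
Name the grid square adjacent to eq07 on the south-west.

Longitude square 0; −1 → -1, wraps to 9, carry into field.
Longitude field E = 4; −1 → 3 = D.
Latitude square 7; −1 → 6.

DQ96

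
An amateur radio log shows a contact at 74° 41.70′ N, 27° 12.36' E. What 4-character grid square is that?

KQ34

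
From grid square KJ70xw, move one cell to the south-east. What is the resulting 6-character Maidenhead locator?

Longitude subsquare x = 23; +1 → 24, wraps to 0 = a, carry into square.
Longitude square 7; +1 → 8.
Latitude subsquare w = 22; −1 → 21 = v.

KJ80av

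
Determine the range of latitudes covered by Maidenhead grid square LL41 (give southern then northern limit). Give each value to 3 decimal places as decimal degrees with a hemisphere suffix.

21.000° N, 22.000° N

Field L=11, L=11: +11·20° lon, +11·10° lat → SW at lon 40°, lat 20°.
Square 4, 1: +4·2° lon, +1·1° lat → SW at lon 48°, lat 21°.
Cell spans 2° lon × 1° lat.
south 21.000° N, north 22.000° N.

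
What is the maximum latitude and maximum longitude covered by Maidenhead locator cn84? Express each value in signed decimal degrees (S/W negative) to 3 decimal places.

Field C=2, N=13: +2·20° lon, +13·10° lat → SW at lon -140°, lat 40°.
Square 8, 4: +8·2° lon, +4·1° lat → SW at lon -124°, lat 44°.
Cell spans 2° lon × 1° lat. NE corner is SW corner plus one full cell.
latitude 45.000, longitude -122.000.

45.000, -122.000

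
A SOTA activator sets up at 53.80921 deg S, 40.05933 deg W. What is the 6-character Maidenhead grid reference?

Add 180° to longitude and 90° to latitude: 139.9407, 36.1908.
Field (20°×10°, letters A–R): 139.9407/20 → 6 → G, 36.1908/10 → 3 → D; chars GD.
Square (2°×1°, digits 0–9): 19.9407/2 → 9, 6.1908/1 → 6; chars 96.
Subsquare (5′×2.5′, letters a–x): 1.9407/0.0833333 → 23 → x, 0.1908/0.0416667 → 4 → e; chars xe.

GD96xe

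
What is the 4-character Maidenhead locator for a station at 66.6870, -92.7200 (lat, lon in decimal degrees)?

EP36

Offset from 180°W / 90°S: lon 87.28°, lat 156.69°.
Field: lon ⌊87.28/20⌋ = 4 → E; lat ⌊156.69/10⌋ = 15 → P.
Square: lon ⌊7.28/2⌋ = 3; lat ⌊6.69/1⌋ = 6.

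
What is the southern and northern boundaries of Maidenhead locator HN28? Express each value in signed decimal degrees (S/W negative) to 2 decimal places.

48.00, 49.00

Field H=7, N=13: +7·20° lon, +13·10° lat → SW at lon -40°, lat 40°.
Square 2, 8: +2·2° lon, +8·1° lat → SW at lon -36°, lat 48°.
Cell spans 2° lon × 1° lat.
south 48.00, north 49.00.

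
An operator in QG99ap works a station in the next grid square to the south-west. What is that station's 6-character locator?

QG89xo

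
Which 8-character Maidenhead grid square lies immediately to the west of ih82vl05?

IH82ul95

Longitude extended square 0; −1 → -1, wraps to 9, carry into subsquare.
Longitude subsquare v = 21; −1 → 20 = u.
The latitude characters are unchanged.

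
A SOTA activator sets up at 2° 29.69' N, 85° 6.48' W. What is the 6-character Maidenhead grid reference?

EJ72kl

Add 180° to longitude and 90° to latitude: 94.8920, 92.4948.
Field: 94.8920/20 → 4 → E, 92.4948/10 → 9 → J; chars EJ.
Square: 14.8920/2 → 7, 2.4948/1 → 2; chars 72.
Subsquare: 0.8920/0.0833333 → 10 → k, 0.4948/0.0416667 → 11 → l; chars kl.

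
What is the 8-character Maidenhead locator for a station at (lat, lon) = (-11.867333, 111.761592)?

Add 180° to longitude and 90° to latitude: 291.76159, 78.13267.
Field: lon ⌊291.76159/20⌋ = 14 → O; lat ⌊78.13267/10⌋ = 7 → H.
Square: lon ⌊11.76159/2⌋ = 5; lat ⌊8.13267/1⌋ = 8.
Subsquare: lon ⌊1.76159/0.0833333⌋ = 21 → v; lat ⌊0.13267/0.0416667⌋ = 3 → d.
Extended square: lon ⌊0.01159/0.00833333⌋ = 1; lat ⌊0.00767/0.00416667⌋ = 1.

OH58vd11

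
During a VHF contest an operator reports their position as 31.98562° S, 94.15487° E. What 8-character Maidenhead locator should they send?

NF78ba83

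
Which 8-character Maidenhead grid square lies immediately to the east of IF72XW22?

IF72xw32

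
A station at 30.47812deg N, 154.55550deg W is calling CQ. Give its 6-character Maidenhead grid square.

BM20rl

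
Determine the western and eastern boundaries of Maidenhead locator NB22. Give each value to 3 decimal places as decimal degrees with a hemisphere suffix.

84.000° E, 86.000° E

Field N=13, B=1: +13·20° lon, +1·10° lat → SW at lon 80°, lat -80°.
Square 2, 2: +2·2° lon, +2·1° lat → SW at lon 84°, lat -78°.
Cell spans 2° lon × 1° lat.
west 84.000° E, east 86.000° E.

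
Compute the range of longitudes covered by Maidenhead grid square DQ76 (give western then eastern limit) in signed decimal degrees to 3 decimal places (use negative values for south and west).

Field D=3, Q=16: +3·20° lon, +16·10° lat → SW at lon -120°, lat 70°.
Square 7, 6: +7·2° lon, +6·1° lat → SW at lon -106°, lat 76°.
Cell spans 2° lon × 1° lat.
west -106.000, east -104.000.

-106.000, -104.000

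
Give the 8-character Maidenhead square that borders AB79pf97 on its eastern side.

Longitude extended square 9; +1 → 10, wraps to 0, carry into subsquare.
Longitude subsquare p = 15; +1 → 16 = q.
The latitude characters are unchanged.

AB79qf07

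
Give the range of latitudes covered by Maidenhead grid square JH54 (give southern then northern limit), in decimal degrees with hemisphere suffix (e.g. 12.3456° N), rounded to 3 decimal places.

Field J=9, H=7: +9·20° lon, +7·10° lat → SW at lon 0°, lat -20°.
Square 5, 4: +5·2° lon, +4·1° lat → SW at lon 10°, lat -16°.
Cell spans 2° lon × 1° lat.
south 16.000° S, north 15.000° S.

16.000° S, 15.000° S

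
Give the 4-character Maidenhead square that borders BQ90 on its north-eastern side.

Longitude square 9; +1 → 10, wraps to 0, carry into field.
Longitude field B = 1; +1 → 2 = C.
Latitude square 0; +1 → 1.

CQ01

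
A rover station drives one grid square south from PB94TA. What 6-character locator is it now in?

Latitude subsquare a = 0; −1 → -1, wraps to 23 = x, carry into square.
Latitude square 4; −1 → 3.
The longitude characters are unchanged.

PB93tx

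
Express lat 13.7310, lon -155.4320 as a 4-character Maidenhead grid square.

BK23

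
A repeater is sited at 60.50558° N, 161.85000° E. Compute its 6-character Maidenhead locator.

Offset from 180°W / 90°S: lon 341.8500°, lat 150.5056°.
Field (20°×10°, letters A–R): 341.8500/20 → 17 → R, 150.5056/10 → 15 → P; chars RP.
Square (2°×1°, digits 0–9): 1.8500/2 → 0, 0.5056/1 → 0; chars 00.
Subsquare (5′×2.5′, letters a–x): 1.8500/0.0833333 → 22 → w, 0.5056/0.0416667 → 12 → m; chars wm.

RP00wm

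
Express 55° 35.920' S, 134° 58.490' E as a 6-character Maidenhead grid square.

Shift to the Maidenhead origin (180°W, 90°S): lon 314.9748, lat 34.4013.
Field: lon ⌊314.9748/20⌋ = 15 → P; lat ⌊34.4013/10⌋ = 3 → D.
Square: lon ⌊14.9748/2⌋ = 7; lat ⌊4.4013/1⌋ = 4.
Subsquare: lon ⌊0.9748/0.0833333⌋ = 11 → l; lat ⌊0.4013/0.0416667⌋ = 9 → j.

PD74lj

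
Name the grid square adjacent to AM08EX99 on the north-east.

AM09fa00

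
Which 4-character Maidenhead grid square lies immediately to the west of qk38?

QK28

Longitude square 3; −1 → 2.
The latitude characters are unchanged.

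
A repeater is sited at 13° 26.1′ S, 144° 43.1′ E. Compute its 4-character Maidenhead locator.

Add 180° to longitude and 90° to latitude: 324.72, 76.56.
Field (20°×10°, letters A–R): 324.72/20 → 16 → Q, 76.56/10 → 7 → H; chars QH.
Square (2°×1°, digits 0–9): 4.72/2 → 2, 6.56/1 → 6; chars 26.

QH26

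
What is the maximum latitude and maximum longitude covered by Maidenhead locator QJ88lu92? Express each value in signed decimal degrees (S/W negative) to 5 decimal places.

8.84583, 157.00000

Field Q=16, J=9: +16·20° lon, +9·10° lat → SW at lon 140°, lat 0°.
Square 8, 8: +8·2° lon, +8·1° lat → SW at lon 156°, lat 8°.
Subsquare l=11, u=20: +11·0.0833333° lon, +20·0.0416667° lat → SW at lon 156.917°, lat 8.83333°.
Extended square 9, 2: +9·0.00833333° lon, +2·0.00416667° lat → SW at lon 156.992°, lat 8.84167°.
Cell spans 0.00833333° lon × 0.00416667° lat. NE corner is SW corner plus one full cell.
latitude 8.84583, longitude 157.00000.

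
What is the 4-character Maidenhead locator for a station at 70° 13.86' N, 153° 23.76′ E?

Shift to the Maidenhead origin (180°W, 90°S): lon 333.40, lat 160.23.
Field: lon ⌊333.40/20⌋ = 16 → Q; lat ⌊160.23/10⌋ = 16 → Q.
Square: lon ⌊13.40/2⌋ = 6; lat ⌊0.23/1⌋ = 0.

QQ60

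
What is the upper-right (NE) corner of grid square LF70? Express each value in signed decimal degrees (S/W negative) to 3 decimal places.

Field L=11, F=5: +11·20° lon, +5·10° lat → SW at lon 40°, lat -40°.
Square 7, 0: +7·2° lon, +0·1° lat → SW at lon 54°, lat -40°.
Cell spans 2° lon × 1° lat. NE corner is SW corner plus one full cell.
latitude -39.000, longitude 56.000.

-39.000, 56.000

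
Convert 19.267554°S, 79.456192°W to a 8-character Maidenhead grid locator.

FH00gr55

Add 180° to longitude and 90° to latitude: 100.54381, 70.73245.
Field: 100.54381/20 → 5 → F, 70.73245/10 → 7 → H; chars FH.
Square: 0.54381/2 → 0, 0.73245/1 → 0; chars 00.
Subsquare: 0.54381/0.0833333 → 6 → g, 0.73245/0.0416667 → 17 → r; chars gr.
Extended square: 0.04381/0.00833333 → 5, 0.02411/0.00416667 → 5; chars 55.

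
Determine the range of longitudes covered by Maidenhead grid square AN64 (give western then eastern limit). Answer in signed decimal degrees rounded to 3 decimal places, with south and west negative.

Field A=0, N=13: +0·20° lon, +13·10° lat → SW at lon -180°, lat 40°.
Square 6, 4: +6·2° lon, +4·1° lat → SW at lon -168°, lat 44°.
Cell spans 2° lon × 1° lat.
west -168.000, east -166.000.

-168.000, -166.000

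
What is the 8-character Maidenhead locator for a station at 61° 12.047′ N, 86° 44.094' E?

NP31ie88

Shift to the Maidenhead origin (180°W, 90°S): lon 266.73490, lat 151.20078.
Field: 266.73490/20 → 13 → N, 151.20078/10 → 15 → P; chars NP.
Square: 6.73490/2 → 3, 1.20078/1 → 1; chars 31.
Subsquare: 0.73490/0.0833333 → 8 → i, 0.20078/0.0416667 → 4 → e; chars ie.
Extended square: 0.06823/0.00833333 → 8, 0.03412/0.00416667 → 8; chars 88.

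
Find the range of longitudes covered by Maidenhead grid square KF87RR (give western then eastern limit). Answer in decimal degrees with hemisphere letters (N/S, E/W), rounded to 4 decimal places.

37.4167° E, 37.5000° E

Field K=10, F=5: +10·20° lon, +5·10° lat → SW at lon 20°, lat -40°.
Square 8, 7: +8·2° lon, +7·1° lat → SW at lon 36°, lat -33°.
Subsquare r=17, r=17: +17·0.0833333° lon, +17·0.0416667° lat → SW at lon 37.4167°, lat -32.2917°.
Cell spans 0.0833333° lon × 0.0416667° lat.
west 37.4167° E, east 37.5000° E.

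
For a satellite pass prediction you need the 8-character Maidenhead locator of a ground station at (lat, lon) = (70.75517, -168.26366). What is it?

AQ50us81

Offset from 180°W / 90°S: lon 11.73634°, lat 160.75517°.
Field: lon ⌊11.73634/20⌋ = 0 → A; lat ⌊160.75517/10⌋ = 16 → Q.
Square: lon ⌊11.73634/2⌋ = 5; lat ⌊0.75517/1⌋ = 0.
Subsquare: lon ⌊1.73634/0.0833333⌋ = 20 → u; lat ⌊0.75517/0.0416667⌋ = 18 → s.
Extended square: lon ⌊0.06967/0.00833333⌋ = 8; lat ⌊0.00517/0.00416667⌋ = 1.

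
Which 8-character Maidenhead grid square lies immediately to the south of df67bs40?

DF67br49

Latitude extended square 0; −1 → -1, wraps to 9, carry into subsquare.
Latitude subsquare s = 18; −1 → 17 = r.
The longitude characters are unchanged.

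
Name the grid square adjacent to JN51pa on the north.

JN51pb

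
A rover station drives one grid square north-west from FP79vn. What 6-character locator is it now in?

Longitude subsquare v = 21; −1 → 20 = u.
Latitude subsquare n = 13; +1 → 14 = o.

FP79uo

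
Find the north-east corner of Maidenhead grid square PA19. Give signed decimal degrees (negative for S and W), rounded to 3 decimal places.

-80.000, 124.000

Field P=15, A=0: +15·20° lon, +0·10° lat → SW at lon 120°, lat -90°.
Square 1, 9: +1·2° lon, +9·1° lat → SW at lon 122°, lat -81°.
Cell spans 2° lon × 1° lat. NE corner is SW corner plus one full cell.
latitude -80.000, longitude 124.000.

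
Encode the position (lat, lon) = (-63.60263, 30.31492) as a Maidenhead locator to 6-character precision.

KC56dj

Offset from 180°W / 90°S: lon 210.3149°, lat 26.3974°.
Field: lon ⌊210.3149/20⌋ = 10 → K; lat ⌊26.3974/10⌋ = 2 → C.
Square: lon ⌊10.3149/2⌋ = 5; lat ⌊6.3974/1⌋ = 6.
Subsquare: lon ⌊0.3149/0.0833333⌋ = 3 → d; lat ⌊0.3974/0.0416667⌋ = 9 → j.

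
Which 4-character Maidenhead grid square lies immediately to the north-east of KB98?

Longitude square 9; +1 → 10, wraps to 0, carry into field.
Longitude field K = 10; +1 → 11 = L.
Latitude square 8; +1 → 9.

LB09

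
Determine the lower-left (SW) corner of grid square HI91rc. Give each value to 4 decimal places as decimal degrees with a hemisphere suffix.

Field H=7, I=8: +7·20° lon, +8·10° lat → SW at lon -40°, lat -10°.
Square 9, 1: +9·2° lon, +1·1° lat → SW at lon -22°, lat -9°.
Subsquare r=17, c=2: +17·0.0833333° lon, +2·0.0416667° lat → SW at lon -20.5833°, lat -8.91667°.
latitude 8.9167° S, longitude 20.5833° W.

8.9167° S, 20.5833° W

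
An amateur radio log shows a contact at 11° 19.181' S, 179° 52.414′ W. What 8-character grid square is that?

Shift to the Maidenhead origin (180°W, 90°S): lon 0.12643, lat 78.68032.
Field: lon ⌊0.12643/20⌋ = 0 → A; lat ⌊78.68032/10⌋ = 7 → H.
Square: lon ⌊0.12643/2⌋ = 0; lat ⌊8.68032/1⌋ = 8.
Subsquare: lon ⌊0.12643/0.0833333⌋ = 1 → b; lat ⌊0.68032/0.0416667⌋ = 16 → q.
Extended square: lon ⌊0.04310/0.00833333⌋ = 5; lat ⌊0.01365/0.00416667⌋ = 3.

AH08bq53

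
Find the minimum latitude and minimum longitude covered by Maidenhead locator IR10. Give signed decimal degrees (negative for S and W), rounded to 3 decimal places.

80.000, -18.000

Field I=8, R=17: +8·20° lon, +17·10° lat → SW at lon -20°, lat 80°.
Square 1, 0: +1·2° lon, +0·1° lat → SW at lon -18°, lat 80°.
latitude 80.000, longitude -18.000.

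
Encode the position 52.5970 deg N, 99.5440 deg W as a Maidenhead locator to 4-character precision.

EO02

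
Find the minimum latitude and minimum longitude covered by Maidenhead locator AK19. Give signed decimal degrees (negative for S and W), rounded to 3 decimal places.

19.000, -178.000

Field A=0, K=10: +0·20° lon, +10·10° lat → SW at lon -180°, lat 10°.
Square 1, 9: +1·2° lon, +9·1° lat → SW at lon -178°, lat 19°.
latitude 19.000, longitude -178.000.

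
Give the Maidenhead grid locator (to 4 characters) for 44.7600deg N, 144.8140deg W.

BN74

Offset from 180°W / 90°S: lon 35.19°, lat 134.76°.
Field: lon ⌊35.19/20⌋ = 1 → B; lat ⌊134.76/10⌋ = 13 → N.
Square: lon ⌊15.19/2⌋ = 7; lat ⌊4.76/1⌋ = 4.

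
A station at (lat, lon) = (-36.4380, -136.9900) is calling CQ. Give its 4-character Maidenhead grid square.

Shift to the Maidenhead origin (180°W, 90°S): lon 43.01, lat 53.56.
Field: lon ⌊43.01/20⌋ = 2 → C; lat ⌊53.56/10⌋ = 5 → F.
Square: lon ⌊3.01/2⌋ = 1; lat ⌊3.56/1⌋ = 3.

CF13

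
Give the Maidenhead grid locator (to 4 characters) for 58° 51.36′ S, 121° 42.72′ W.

Add 180° to longitude and 90° to latitude: 58.29, 31.14.
Field: lon ⌊58.29/20⌋ = 2 → C; lat ⌊31.14/10⌋ = 3 → D.
Square: lon ⌊18.29/2⌋ = 9; lat ⌊1.14/1⌋ = 1.

CD91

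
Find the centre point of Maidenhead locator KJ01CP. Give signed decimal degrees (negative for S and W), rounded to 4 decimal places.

1.6458, 20.2083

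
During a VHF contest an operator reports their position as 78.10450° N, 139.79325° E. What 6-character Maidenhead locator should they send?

PQ98vc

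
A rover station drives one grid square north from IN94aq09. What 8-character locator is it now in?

IN94ar00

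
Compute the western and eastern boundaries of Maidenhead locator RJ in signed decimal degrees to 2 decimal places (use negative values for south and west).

160.00, 180.00

Field R=17, J=9: +17·20° lon, +9·10° lat → SW at lon 160°, lat 0°.
Cell spans 20° lon × 10° lat.
west 160.00, east 180.00.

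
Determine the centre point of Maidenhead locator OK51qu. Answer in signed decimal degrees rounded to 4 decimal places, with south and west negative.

11.8542, 111.3750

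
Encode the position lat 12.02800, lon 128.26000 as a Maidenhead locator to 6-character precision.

PK42da

Offset from 180°W / 90°S: lon 308.2600°, lat 102.0280°.
Field: lon ⌊308.2600/20⌋ = 15 → P; lat ⌊102.0280/10⌋ = 10 → K.
Square: lon ⌊8.2600/2⌋ = 4; lat ⌊2.0280/1⌋ = 2.
Subsquare: lon ⌊0.2600/0.0833333⌋ = 3 → d; lat ⌊0.0280/0.0416667⌋ = 0 → a.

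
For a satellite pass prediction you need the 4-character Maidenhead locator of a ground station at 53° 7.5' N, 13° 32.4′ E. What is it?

JO63

Offset from 180°W / 90°S: lon 193.54°, lat 143.12°.
Field (20°×10°, letters A–R): 193.54/20 → 9 → J, 143.12/10 → 14 → O; chars JO.
Square (2°×1°, digits 0–9): 13.54/2 → 6, 3.12/1 → 3; chars 63.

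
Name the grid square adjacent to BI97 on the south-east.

CI06

Longitude square 9; +1 → 10, wraps to 0, carry into field.
Longitude field B = 1; +1 → 2 = C.
Latitude square 7; −1 → 6.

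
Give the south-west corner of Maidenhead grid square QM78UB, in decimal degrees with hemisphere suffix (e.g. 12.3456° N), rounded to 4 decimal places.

38.0417° N, 155.6667° E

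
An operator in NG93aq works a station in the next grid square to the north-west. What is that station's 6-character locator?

NG83xr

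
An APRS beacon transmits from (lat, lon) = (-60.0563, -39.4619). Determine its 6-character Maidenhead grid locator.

HC09gw

Shift to the Maidenhead origin (180°W, 90°S): lon 140.5381, lat 29.9437.
Field (20°×10°, letters A–R): 140.5381/20 → 7 → H, 29.9437/10 → 2 → C; chars HC.
Square (2°×1°, digits 0–9): 0.5381/2 → 0, 9.9437/1 → 9; chars 09.
Subsquare (5′×2.5′, letters a–x): 0.5381/0.0833333 → 6 → g, 0.9437/0.0416667 → 22 → w; chars gw.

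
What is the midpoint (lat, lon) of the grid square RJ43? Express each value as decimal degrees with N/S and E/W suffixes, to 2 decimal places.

3.50° N, 169.00° E

Field R=17, J=9: +17·20° lon, +9·10° lat → SW at lon 160°, lat 0°.
Square 4, 3: +4·2° lon, +3·1° lat → SW at lon 168°, lat 3°.
Cell spans 2° lon × 1° lat. Centre is SW corner plus half of each.
latitude 3.50° N, longitude 169.00° E.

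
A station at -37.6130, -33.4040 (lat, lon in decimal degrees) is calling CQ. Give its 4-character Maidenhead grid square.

HF32

Shift to the Maidenhead origin (180°W, 90°S): lon 146.60, lat 52.39.
Field: 146.60/20 → 7 → H, 52.39/10 → 5 → F; chars HF.
Square: 6.60/2 → 3, 2.39/1 → 2; chars 32.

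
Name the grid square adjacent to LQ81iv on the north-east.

LQ81jw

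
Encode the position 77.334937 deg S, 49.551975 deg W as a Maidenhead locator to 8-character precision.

GB52fp39

Shift to the Maidenhead origin (180°W, 90°S): lon 130.44803, lat 12.66506.
Field: lon ⌊130.44803/20⌋ = 6 → G; lat ⌊12.66506/10⌋ = 1 → B.
Square: lon ⌊10.44803/2⌋ = 5; lat ⌊2.66506/1⌋ = 2.
Subsquare: lon ⌊0.44803/0.0833333⌋ = 5 → f; lat ⌊0.66506/0.0416667⌋ = 15 → p.
Extended square: lon ⌊0.03136/0.00833333⌋ = 3; lat ⌊0.04006/0.00416667⌋ = 9.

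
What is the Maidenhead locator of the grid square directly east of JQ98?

Longitude square 9; +1 → 10, wraps to 0, carry into field.
Longitude field J = 9; +1 → 10 = K.
The latitude characters are unchanged.

KQ08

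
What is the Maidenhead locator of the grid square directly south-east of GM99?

Longitude square 9; +1 → 10, wraps to 0, carry into field.
Longitude field G = 6; +1 → 7 = H.
Latitude square 9; −1 → 8.

HM08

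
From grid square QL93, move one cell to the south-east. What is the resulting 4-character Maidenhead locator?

RL02

Longitude square 9; +1 → 10, wraps to 0, carry into field.
Longitude field Q = 16; +1 → 17 = R.
Latitude square 3; −1 → 2.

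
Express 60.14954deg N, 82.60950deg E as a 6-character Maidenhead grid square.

NP10hd

Shift to the Maidenhead origin (180°W, 90°S): lon 262.6095, lat 150.1495.
Field: lon ⌊262.6095/20⌋ = 13 → N; lat ⌊150.1495/10⌋ = 15 → P.
Square: lon ⌊2.6095/2⌋ = 1; lat ⌊0.1495/1⌋ = 0.
Subsquare: lon ⌊0.6095/0.0833333⌋ = 7 → h; lat ⌊0.1495/0.0416667⌋ = 3 → d.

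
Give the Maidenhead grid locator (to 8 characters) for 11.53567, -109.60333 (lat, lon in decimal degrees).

Offset from 180°W / 90°S: lon 70.39667°, lat 101.53567°.
Field: lon ⌊70.39667/20⌋ = 3 → D; lat ⌊101.53567/10⌋ = 10 → K.
Square: lon ⌊10.39667/2⌋ = 5; lat ⌊1.53567/1⌋ = 1.
Subsquare: lon ⌊0.39667/0.0833333⌋ = 4 → e; lat ⌊0.53567/0.0416667⌋ = 12 → m.
Extended square: lon ⌊0.06334/0.00833333⌋ = 7; lat ⌊0.03567/0.00416667⌋ = 8.

DK51em78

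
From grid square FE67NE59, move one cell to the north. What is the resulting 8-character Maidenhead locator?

FE67nf50

Latitude extended square 9; +1 → 10, wraps to 0, carry into subsquare.
Latitude subsquare e = 4; +1 → 5 = f.
The longitude characters are unchanged.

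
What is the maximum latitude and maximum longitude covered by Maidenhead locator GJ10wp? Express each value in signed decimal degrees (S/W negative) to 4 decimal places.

0.6667, -56.0833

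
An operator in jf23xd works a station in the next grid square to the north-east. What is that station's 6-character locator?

JF33ae

Longitude subsquare x = 23; +1 → 24, wraps to 0 = a, carry into square.
Longitude square 2; +1 → 3.
Latitude subsquare d = 3; +1 → 4 = e.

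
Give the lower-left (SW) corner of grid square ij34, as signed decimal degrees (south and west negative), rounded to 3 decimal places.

Field I=8, J=9: +8·20° lon, +9·10° lat → SW at lon -20°, lat 0°.
Square 3, 4: +3·2° lon, +4·1° lat → SW at lon -14°, lat 4°.
latitude 4.000, longitude -14.000.

4.000, -14.000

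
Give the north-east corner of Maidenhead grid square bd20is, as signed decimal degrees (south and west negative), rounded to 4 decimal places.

Field B=1, D=3: +1·20° lon, +3·10° lat → SW at lon -160°, lat -60°.
Square 2, 0: +2·2° lon, +0·1° lat → SW at lon -156°, lat -60°.
Subsquare i=8, s=18: +8·0.0833333° lon, +18·0.0416667° lat → SW at lon -155.333°, lat -59.25°.
Cell spans 0.0833333° lon × 0.0416667° lat. NE corner is SW corner plus one full cell.
latitude -59.2083, longitude -155.2500.

-59.2083, -155.2500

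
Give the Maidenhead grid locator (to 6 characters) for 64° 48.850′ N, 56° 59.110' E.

LP84lt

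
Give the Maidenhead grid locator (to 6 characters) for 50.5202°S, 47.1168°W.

GD69kl

Add 180° to longitude and 90° to latitude: 132.8832, 39.4798.
Field: lon ⌊132.8832/20⌋ = 6 → G; lat ⌊39.4798/10⌋ = 3 → D.
Square: lon ⌊12.8832/2⌋ = 6; lat ⌊9.4798/1⌋ = 9.
Subsquare: lon ⌊0.8832/0.0833333⌋ = 10 → k; lat ⌊0.4798/0.0416667⌋ = 11 → l.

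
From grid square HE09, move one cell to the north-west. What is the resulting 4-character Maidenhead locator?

Longitude square 0; −1 → -1, wraps to 9, carry into field.
Longitude field H = 7; −1 → 6 = G.
Latitude square 9; +1 → 10, wraps to 0, carry into field.
Latitude field E = 4; +1 → 5 = F.

GF90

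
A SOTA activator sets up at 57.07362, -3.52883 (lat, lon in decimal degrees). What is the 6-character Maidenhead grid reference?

IO87fb

Shift to the Maidenhead origin (180°W, 90°S): lon 176.4712, lat 147.0736.
Field (20°×10°, letters A–R): lon ⌊176.4712/20⌋ = 8 → I; lat ⌊147.0736/10⌋ = 14 → O.
Square (2°×1°, digits 0–9): lon ⌊16.4712/2⌋ = 8; lat ⌊7.0736/1⌋ = 7.
Subsquare (5′×2.5′, letters a–x): lon ⌊0.4712/0.0833333⌋ = 5 → f; lat ⌊0.0736/0.0416667⌋ = 1 → b.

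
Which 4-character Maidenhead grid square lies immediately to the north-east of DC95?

EC06

Longitude square 9; +1 → 10, wraps to 0, carry into field.
Longitude field D = 3; +1 → 4 = E.
Latitude square 5; +1 → 6.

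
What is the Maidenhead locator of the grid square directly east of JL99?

KL09

Longitude square 9; +1 → 10, wraps to 0, carry into field.
Longitude field J = 9; +1 → 10 = K.
The latitude characters are unchanged.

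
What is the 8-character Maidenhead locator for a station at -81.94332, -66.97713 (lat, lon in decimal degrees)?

FA68mb23

Offset from 180°W / 90°S: lon 113.02287°, lat 8.05668°.
Field: lon ⌊113.02287/20⌋ = 5 → F; lat ⌊8.05668/10⌋ = 0 → A.
Square: lon ⌊13.02287/2⌋ = 6; lat ⌊8.05668/1⌋ = 8.
Subsquare: lon ⌊1.02287/0.0833333⌋ = 12 → m; lat ⌊0.05668/0.0416667⌋ = 1 → b.
Extended square: lon ⌊0.02287/0.00833333⌋ = 2; lat ⌊0.01501/0.00416667⌋ = 3.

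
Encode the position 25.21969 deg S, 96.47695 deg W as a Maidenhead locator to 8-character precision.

Add 180° to longitude and 90° to latitude: 83.52305, 64.78031.
Field: lon ⌊83.52305/20⌋ = 4 → E; lat ⌊64.78031/10⌋ = 6 → G.
Square: lon ⌊3.52305/2⌋ = 1; lat ⌊4.78031/1⌋ = 4.
Subsquare: lon ⌊1.52305/0.0833333⌋ = 18 → s; lat ⌊0.78031/0.0416667⌋ = 18 → s.
Extended square: lon ⌊0.02305/0.00833333⌋ = 2; lat ⌊0.03031/0.00416667⌋ = 7.

EG14ss27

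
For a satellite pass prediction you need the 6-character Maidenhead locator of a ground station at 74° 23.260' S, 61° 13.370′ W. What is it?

FB95jo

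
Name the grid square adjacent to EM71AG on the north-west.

EM61xh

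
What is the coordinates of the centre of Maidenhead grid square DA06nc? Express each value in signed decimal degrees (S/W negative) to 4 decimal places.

-83.8958, -118.8750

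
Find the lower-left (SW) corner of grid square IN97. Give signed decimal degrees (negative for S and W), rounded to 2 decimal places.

47.00, -2.00

Field I=8, N=13: +8·20° lon, +13·10° lat → SW at lon -20°, lat 40°.
Square 9, 7: +9·2° lon, +7·1° lat → SW at lon -2°, lat 47°.
latitude 47.00, longitude -2.00.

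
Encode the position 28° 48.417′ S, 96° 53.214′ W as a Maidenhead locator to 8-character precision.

Add 180° to longitude and 90° to latitude: 83.11310, 61.19305.
Field: lon ⌊83.11310/20⌋ = 4 → E; lat ⌊61.19305/10⌋ = 6 → G.
Square: lon ⌊3.11310/2⌋ = 1; lat ⌊1.19305/1⌋ = 1.
Subsquare: lon ⌊1.11310/0.0833333⌋ = 13 → n; lat ⌊0.19305/0.0416667⌋ = 4 → e.
Extended square: lon ⌊0.02977/0.00833333⌋ = 3; lat ⌊0.02638/0.00416667⌋ = 6.

EG11ne36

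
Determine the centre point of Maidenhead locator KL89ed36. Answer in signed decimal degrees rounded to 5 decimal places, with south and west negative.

29.15208, 36.36250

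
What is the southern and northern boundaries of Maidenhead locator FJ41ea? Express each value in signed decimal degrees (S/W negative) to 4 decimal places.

1.0000, 1.0417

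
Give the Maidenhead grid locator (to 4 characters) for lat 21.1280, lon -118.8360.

Shift to the Maidenhead origin (180°W, 90°S): lon 61.16, lat 111.13.
Field: lon ⌊61.16/20⌋ = 3 → D; lat ⌊111.13/10⌋ = 11 → L.
Square: lon ⌊1.16/2⌋ = 0; lat ⌊1.13/1⌋ = 1.

DL01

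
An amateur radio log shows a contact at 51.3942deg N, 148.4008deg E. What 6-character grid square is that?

QO41ej

Shift to the Maidenhead origin (180°W, 90°S): lon 328.4008, lat 141.3942.
Field: lon ⌊328.4008/20⌋ = 16 → Q; lat ⌊141.3942/10⌋ = 14 → O.
Square: lon ⌊8.4008/2⌋ = 4; lat ⌊1.3942/1⌋ = 1.
Subsquare: lon ⌊0.4008/0.0833333⌋ = 4 → e; lat ⌊0.3942/0.0416667⌋ = 9 → j.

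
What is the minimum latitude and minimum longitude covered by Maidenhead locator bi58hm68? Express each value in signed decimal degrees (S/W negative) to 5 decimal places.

Field B=1, I=8: +1·20° lon, +8·10° lat → SW at lon -160°, lat -10°.
Square 5, 8: +5·2° lon, +8·1° lat → SW at lon -150°, lat -2°.
Subsquare h=7, m=12: +7·0.0833333° lon, +12·0.0416667° lat → SW at lon -149.417°, lat -1.5°.
Extended square 6, 8: +6·0.00833333° lon, +8·0.00416667° lat → SW at lon -149.367°, lat -1.46667°.
latitude -1.46667, longitude -149.36667.

-1.46667, -149.36667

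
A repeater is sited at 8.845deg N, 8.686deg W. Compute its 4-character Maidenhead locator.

Shift to the Maidenhead origin (180°W, 90°S): lon 171.31, lat 98.84.
Field (20°×10°, letters A–R): 171.31/20 → 8 → I, 98.84/10 → 9 → J; chars IJ.
Square (2°×1°, digits 0–9): 11.31/2 → 5, 8.84/1 → 8; chars 58.

IJ58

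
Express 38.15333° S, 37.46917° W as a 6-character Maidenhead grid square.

Offset from 180°W / 90°S: lon 142.5308°, lat 51.8467°.
Field: 142.5308/20 → 7 → H, 51.8467/10 → 5 → F; chars HF.
Square: 2.5308/2 → 1, 1.8467/1 → 1; chars 11.
Subsquare: 0.5308/0.0833333 → 6 → g, 0.8467/0.0416667 → 20 → u; chars gu.

HF11gu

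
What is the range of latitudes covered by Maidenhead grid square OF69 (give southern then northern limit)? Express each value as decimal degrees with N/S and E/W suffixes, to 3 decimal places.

31.000° S, 30.000° S

Field O=14, F=5: +14·20° lon, +5·10° lat → SW at lon 100°, lat -40°.
Square 6, 9: +6·2° lon, +9·1° lat → SW at lon 112°, lat -31°.
Cell spans 2° lon × 1° lat.
south 31.000° S, north 30.000° S.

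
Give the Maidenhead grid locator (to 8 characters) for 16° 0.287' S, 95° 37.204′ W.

EH23ex58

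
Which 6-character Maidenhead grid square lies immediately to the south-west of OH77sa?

OH76rx

Longitude subsquare s = 18; −1 → 17 = r.
Latitude subsquare a = 0; −1 → -1, wraps to 23 = x, carry into square.
Latitude square 7; −1 → 6.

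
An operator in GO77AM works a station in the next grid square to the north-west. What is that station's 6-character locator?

GO67xn

Longitude subsquare a = 0; −1 → -1, wraps to 23 = x, carry into square.
Longitude square 7; −1 → 6.
Latitude subsquare m = 12; +1 → 13 = n.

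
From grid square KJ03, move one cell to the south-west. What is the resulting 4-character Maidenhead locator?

JJ92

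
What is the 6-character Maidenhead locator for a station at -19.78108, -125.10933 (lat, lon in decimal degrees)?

Offset from 180°W / 90°S: lon 54.8907°, lat 70.2189°.
Field: 54.8907/20 → 2 → C, 70.2189/10 → 7 → H; chars CH.
Square: 14.8907/2 → 7, 0.2189/1 → 0; chars 70.
Subsquare: 0.8907/0.0833333 → 10 → k, 0.2189/0.0416667 → 5 → f; chars kf.

CH70kf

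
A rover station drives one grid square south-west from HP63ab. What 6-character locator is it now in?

HP53xa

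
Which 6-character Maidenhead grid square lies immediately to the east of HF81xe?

Longitude subsquare x = 23; +1 → 24, wraps to 0 = a, carry into square.
Longitude square 8; +1 → 9.
The latitude characters are unchanged.

HF91ae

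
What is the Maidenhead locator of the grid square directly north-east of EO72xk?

Longitude subsquare x = 23; +1 → 24, wraps to 0 = a, carry into square.
Longitude square 7; +1 → 8.
Latitude subsquare k = 10; +1 → 11 = l.

EO82al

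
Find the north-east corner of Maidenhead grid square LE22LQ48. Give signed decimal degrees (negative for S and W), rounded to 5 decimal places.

-47.29583, 44.95833

Field L=11, E=4: +11·20° lon, +4·10° lat → SW at lon 40°, lat -50°.
Square 2, 2: +2·2° lon, +2·1° lat → SW at lon 44°, lat -48°.
Subsquare l=11, q=16: +11·0.0833333° lon, +16·0.0416667° lat → SW at lon 44.9167°, lat -47.3333°.
Extended square 4, 8: +4·0.00833333° lon, +8·0.00416667° lat → SW at lon 44.95°, lat -47.3°.
Cell spans 0.00833333° lon × 0.00416667° lat. NE corner is SW corner plus one full cell.
latitude -47.29583, longitude 44.95833.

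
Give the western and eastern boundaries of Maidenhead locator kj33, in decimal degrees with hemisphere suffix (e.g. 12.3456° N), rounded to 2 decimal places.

26.00° E, 28.00° E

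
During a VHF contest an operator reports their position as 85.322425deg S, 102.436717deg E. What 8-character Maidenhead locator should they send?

Shift to the Maidenhead origin (180°W, 90°S): lon 282.43672, lat 4.67758.
Field: 282.43672/20 → 14 → O, 4.67758/10 → 0 → A; chars OA.
Square: 2.43672/2 → 1, 4.67758/1 → 4; chars 14.
Subsquare: 0.43672/0.0833333 → 5 → f, 0.67758/0.0416667 → 16 → q; chars fq.
Extended square: 0.02005/0.00833333 → 2, 0.01091/0.00416667 → 2; chars 22.

OA14fq22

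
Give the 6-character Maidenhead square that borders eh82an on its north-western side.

Longitude subsquare a = 0; −1 → -1, wraps to 23 = x, carry into square.
Longitude square 8; −1 → 7.
Latitude subsquare n = 13; +1 → 14 = o.

EH72xo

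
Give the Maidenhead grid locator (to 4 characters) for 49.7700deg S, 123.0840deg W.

CE80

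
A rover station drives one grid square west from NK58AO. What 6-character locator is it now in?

Longitude subsquare a = 0; −1 → -1, wraps to 23 = x, carry into square.
Longitude square 5; −1 → 4.
The latitude characters are unchanged.

NK48xo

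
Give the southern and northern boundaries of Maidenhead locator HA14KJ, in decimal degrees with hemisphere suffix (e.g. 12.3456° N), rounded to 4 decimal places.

85.6250° S, 85.5833° S

Field H=7, A=0: +7·20° lon, +0·10° lat → SW at lon -40°, lat -90°.
Square 1, 4: +1·2° lon, +4·1° lat → SW at lon -38°, lat -86°.
Subsquare k=10, j=9: +10·0.0833333° lon, +9·0.0416667° lat → SW at lon -37.1667°, lat -85.625°.
Cell spans 0.0833333° lon × 0.0416667° lat.
south 85.6250° S, north 85.5833° S.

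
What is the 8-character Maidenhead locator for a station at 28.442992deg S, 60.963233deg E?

Shift to the Maidenhead origin (180°W, 90°S): lon 240.96323, lat 61.55701.
Field: lon ⌊240.96323/20⌋ = 12 → M; lat ⌊61.55701/10⌋ = 6 → G.
Square: lon ⌊0.96323/2⌋ = 0; lat ⌊1.55701/1⌋ = 1.
Subsquare: lon ⌊0.96323/0.0833333⌋ = 11 → l; lat ⌊0.55701/0.0416667⌋ = 13 → n.
Extended square: lon ⌊0.04657/0.00833333⌋ = 5; lat ⌊0.01534/0.00416667⌋ = 3.

MG01ln53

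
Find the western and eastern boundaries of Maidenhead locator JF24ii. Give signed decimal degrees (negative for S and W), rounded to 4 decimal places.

4.6667, 4.7500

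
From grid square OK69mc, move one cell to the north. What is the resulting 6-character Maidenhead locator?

OK69md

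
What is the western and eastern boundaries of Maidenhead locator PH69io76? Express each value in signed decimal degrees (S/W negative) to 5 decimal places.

132.72500, 132.73333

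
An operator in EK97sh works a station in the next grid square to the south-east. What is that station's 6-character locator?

Longitude subsquare s = 18; +1 → 19 = t.
Latitude subsquare h = 7; −1 → 6 = g.

EK97tg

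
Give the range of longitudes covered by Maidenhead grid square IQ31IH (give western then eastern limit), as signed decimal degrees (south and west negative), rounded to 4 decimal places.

Field I=8, Q=16: +8·20° lon, +16·10° lat → SW at lon -20°, lat 70°.
Square 3, 1: +3·2° lon, +1·1° lat → SW at lon -14°, lat 71°.
Subsquare i=8, h=7: +8·0.0833333° lon, +7·0.0416667° lat → SW at lon -13.3333°, lat 71.2917°.
Cell spans 0.0833333° lon × 0.0416667° lat.
west -13.3333, east -13.2500.

-13.3333, -13.2500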